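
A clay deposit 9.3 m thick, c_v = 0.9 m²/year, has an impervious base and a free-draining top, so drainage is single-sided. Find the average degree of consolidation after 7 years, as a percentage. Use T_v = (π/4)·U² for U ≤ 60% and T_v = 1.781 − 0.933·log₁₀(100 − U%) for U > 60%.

Drainage path length: H_d = H = 9.3 m (single drainage).
T_v = c_v·t/H_d² = 0.9×7/9.3² = 0.072841.
T_v = 0.072841 corresponds to the U ≤ 60% branch:
U = √(4T_v/π) = 0.3045

U ≈ 30.5 %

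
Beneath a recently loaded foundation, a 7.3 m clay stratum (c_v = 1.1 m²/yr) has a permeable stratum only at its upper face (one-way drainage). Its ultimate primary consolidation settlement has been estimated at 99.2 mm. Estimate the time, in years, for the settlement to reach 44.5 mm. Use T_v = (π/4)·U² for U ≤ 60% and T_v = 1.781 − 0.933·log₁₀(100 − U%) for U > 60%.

Drainage path length: H_d = H = 7.3 m (single drainage).
U = S(t)/S_ult = 44.5/99.2 = 0.4486.
U ≤ 60%: T_v = (π/4)·U² = (π/4)×0.44859² = 0.15805.
t = T_v·H_d²/c_v = 0.15805×7.3²/1.1 = 7.657 years.

t ≈ 7.66 years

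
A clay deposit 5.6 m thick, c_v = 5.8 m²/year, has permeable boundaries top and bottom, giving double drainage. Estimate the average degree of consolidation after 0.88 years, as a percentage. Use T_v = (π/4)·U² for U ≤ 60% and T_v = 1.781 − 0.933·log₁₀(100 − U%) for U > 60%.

Drainage path length: H_d = H/2 = 2.8 m (double drainage).
T_v = c_v·t/H_d² = 5.8×0.88/2.8² = 0.65102.
T_v = 0.65102 corresponds to the U > 60% branch:
U = 1 − 10^((1.781 − T_v)/0.933)/100 = 0.8374

U ≈ 83.7 %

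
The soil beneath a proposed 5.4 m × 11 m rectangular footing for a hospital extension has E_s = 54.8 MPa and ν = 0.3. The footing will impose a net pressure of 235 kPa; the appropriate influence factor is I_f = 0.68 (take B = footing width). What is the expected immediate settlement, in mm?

S_e ≈ 14.3 mm

Immediate (elastic) settlement: S_e = q·B·(1−ν²)/E_s · I_f.
E_s = 54.8 MPa = 54800 kPa.
S_e = 235 × 5.4 × (1 − 0.3²) / 54800 × 0.68
    = 235 × 5.4 × 0.91 / 54800 × 0.68
    = 0.01433 m = 14.33 mm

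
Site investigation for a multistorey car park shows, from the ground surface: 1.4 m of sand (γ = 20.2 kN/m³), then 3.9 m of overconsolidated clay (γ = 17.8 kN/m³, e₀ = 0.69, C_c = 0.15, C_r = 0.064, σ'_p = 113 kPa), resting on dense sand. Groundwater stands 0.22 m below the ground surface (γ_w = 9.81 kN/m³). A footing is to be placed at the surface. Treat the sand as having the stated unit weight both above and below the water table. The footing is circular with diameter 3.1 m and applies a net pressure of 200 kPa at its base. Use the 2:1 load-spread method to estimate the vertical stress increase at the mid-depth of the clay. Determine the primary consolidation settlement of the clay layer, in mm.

S_c ≈ 57 mm

Mid-depth of clay below the ground surface: z = 1.4 + 3.9/2 = 3.35 m.
Total vertical stress at mid-clay: σ_v = 20.2×1.4 + 17.8×1.95 = 62.99 kPa.
Pore pressure: u = 9.81×(3.35 − 0.22) = 30.705 kPa.
Initial effective stress: σ'_0 = σ_v − u = 62.99 − 30.705 = 32.285 kPa.
Stress increase at mid-clay by the 2:1 spreading method:
Δσ ≈ qD²/(D+z)² = 200×3.1²/(3.1+3.35)² = 46.199 kPa
Final effective stress: σ'_f = 32.285 + 46.199 = 78.484 kPa.
σ'_f = 78.484 ≤ σ'_p = 113 kPa, so the clay remains overconsolidated and only the recompression index applies:
S_c = C_r·H/(1+e₀)·log₁₀(σ'_f/σ'_0) = 0.064×3.9/1.69×log₁₀(78.484/32.285)
    = 0.14769 × 0.38578 = 0.05698 m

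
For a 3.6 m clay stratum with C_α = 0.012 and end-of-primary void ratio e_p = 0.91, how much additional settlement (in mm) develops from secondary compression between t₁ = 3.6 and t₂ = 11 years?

S_s ≈ 11 mm

Secondary compression: S_s = C_α·H/(1+e_p)·log₁₀(t₂/t₁)
S_s = 0.012×3.6/(1+0.91)×log₁₀(11/3.6)
    = 0.02262 × 0.4851 = 0.01097 m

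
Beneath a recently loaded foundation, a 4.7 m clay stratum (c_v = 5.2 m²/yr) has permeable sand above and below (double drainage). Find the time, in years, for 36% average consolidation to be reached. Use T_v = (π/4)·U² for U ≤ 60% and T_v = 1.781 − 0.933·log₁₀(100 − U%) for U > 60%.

Drainage path length: H_d = H/2 = 2.35 m (double drainage).
U ≤ 60%: T_v = (π/4)·U² = (π/4)×0.36² = 0.10179.
t = T_v·H_d²/c_v = 0.10179×2.35²/5.2 = 0.1081 years.

t ≈ 0.108 years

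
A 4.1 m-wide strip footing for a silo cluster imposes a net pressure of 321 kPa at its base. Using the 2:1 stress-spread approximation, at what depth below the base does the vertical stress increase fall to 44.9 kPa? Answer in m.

2:1 spreading — at depth z the loaded area has grown by z in each plan dimension:
qB/(B+z) = Δσ_z ⇒ z = qB/Δσ_z − B = 321×4.1/44.9 − 4.1 = 25.21 m

z ≈ 25.2 m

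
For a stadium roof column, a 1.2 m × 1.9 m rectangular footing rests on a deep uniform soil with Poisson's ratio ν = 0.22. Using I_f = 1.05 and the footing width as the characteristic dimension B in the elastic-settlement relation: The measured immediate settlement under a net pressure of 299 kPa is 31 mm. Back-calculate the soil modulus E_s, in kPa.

S_e = q·B·(1−ν²)/E_s · I_f  ⇒  E_s = q·B·(1−ν²)·I_f / S_e.
E_s = 299 × 1.2 × 0.9516 × 1.05 / 0.031 = 11560 kPa

E_s ≈ 11600 kPa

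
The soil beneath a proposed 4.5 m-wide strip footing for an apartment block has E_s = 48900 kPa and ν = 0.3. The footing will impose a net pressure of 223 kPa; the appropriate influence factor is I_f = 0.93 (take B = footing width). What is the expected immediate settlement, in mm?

S_e ≈ 17.4 mm

Immediate (elastic) settlement: S_e = q·B·(1−ν²)/E_s · I_f.
S_e = 223 × 4.5 × (1 − 0.3²) / 48900 × 0.93
    = 223 × 4.5 × 0.91 / 48900 × 0.93
    = 0.01737 m = 17.37 mm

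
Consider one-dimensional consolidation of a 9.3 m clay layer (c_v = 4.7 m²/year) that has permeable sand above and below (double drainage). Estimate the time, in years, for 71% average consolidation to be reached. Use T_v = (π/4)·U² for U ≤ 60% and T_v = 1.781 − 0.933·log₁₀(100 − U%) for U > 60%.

Drainage path length: H_d = H/2 = 4.65 m (double drainage).
U > 60%: T_v = 1.781 − 0.933·log₁₀(100 − 71) = 0.41658.
t = T_v·H_d²/c_v = 0.41658×4.65²/4.7 = 1.916 years.

t ≈ 1.92 years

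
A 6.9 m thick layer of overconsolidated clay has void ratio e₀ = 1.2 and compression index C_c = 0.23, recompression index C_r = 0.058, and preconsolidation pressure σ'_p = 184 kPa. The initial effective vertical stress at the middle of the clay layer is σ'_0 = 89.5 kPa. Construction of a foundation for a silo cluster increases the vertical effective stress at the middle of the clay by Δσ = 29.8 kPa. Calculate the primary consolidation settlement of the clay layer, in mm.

S_c ≈ 22.7 mm

Final effective stress: σ'_f = 89.5 + 29.8 = 119.3 kPa.
σ'_f = 119.3 ≤ σ'_p = 184 kPa, so the clay remains overconsolidated and only the recompression index applies:
S_c = C_r·H/(1+e₀)·log₁₀(σ'_f/σ'_0) = 0.058×6.9/2.2×log₁₀(119.3/89.5)
    = 0.18191 × 0.12482 = 0.02271 m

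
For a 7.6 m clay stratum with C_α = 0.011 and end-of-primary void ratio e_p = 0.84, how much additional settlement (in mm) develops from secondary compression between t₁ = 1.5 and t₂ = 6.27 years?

Secondary compression: S_s = C_α·H/(1+e_p)·log₁₀(t₂/t₁)
S_s = 0.011×7.6/(1+0.84)×log₁₀(6.27/1.5)
    = 0.04543 × 0.6212 = 0.02822 m

S_s ≈ 28.2 mm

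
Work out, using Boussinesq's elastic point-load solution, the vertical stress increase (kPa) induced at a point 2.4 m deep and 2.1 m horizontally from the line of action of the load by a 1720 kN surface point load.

Δσ_z ≈ 34.4 kPa

Boussinesq vertical stress below a point load on an elastic half-space:
Δσ_z = 3P/(2πz²) · [1 + (r/z)²]^(−5/2)
r/z = 2.1/2.4 = 0.875; [1+(r/z)²]^(−5/2) = 0.24141.
Δσ_z = 3×1720/(2π×2.4²) × 0.24141 = 142.58 × 0.24141 = 34.42 kPa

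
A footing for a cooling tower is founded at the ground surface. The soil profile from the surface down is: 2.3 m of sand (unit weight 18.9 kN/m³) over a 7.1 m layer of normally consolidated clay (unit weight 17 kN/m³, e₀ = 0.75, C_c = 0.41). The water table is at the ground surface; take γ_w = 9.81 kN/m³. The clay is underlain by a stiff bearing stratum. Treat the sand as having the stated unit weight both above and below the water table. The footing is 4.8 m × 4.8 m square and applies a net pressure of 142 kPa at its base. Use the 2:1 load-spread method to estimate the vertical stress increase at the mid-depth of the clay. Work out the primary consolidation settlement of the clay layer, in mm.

S_c ≈ 349 mm

Mid-depth of clay below the ground surface: z = 2.3 + 7.1/2 = 5.85 m.
Total vertical stress at mid-clay: σ_v = 18.9×2.3 + 17×3.55 = 103.82 kPa.
Pore pressure: u = 9.81×(5.85 − 0) = 57.389 kPa.
Initial effective stress: σ'_0 = σ_v − u = 103.82 − 57.389 = 46.431 kPa.
Stress increase at mid-clay by the 2:1 spreading method:
Δσ = qBL/((B+z)(L+z)) = 142×4.8×4.8/((4.8+5.85)(4.8+5.85)) = 28.845 kPa
Final effective stress: σ'_f = σ'_0 + Δσ = 46.431 + 28.845 = 75.276 kPa.
Normally consolidated clay, so the full stress increment lies on the virgin compression line:
S_c = C_c·H/(1+e₀)·log₁₀(σ'_f/σ'_0) = 0.41×7.1/(1+0.75)×log₁₀(75.276/46.431)
    = 1.6634 × 0.20985 = 0.3491 m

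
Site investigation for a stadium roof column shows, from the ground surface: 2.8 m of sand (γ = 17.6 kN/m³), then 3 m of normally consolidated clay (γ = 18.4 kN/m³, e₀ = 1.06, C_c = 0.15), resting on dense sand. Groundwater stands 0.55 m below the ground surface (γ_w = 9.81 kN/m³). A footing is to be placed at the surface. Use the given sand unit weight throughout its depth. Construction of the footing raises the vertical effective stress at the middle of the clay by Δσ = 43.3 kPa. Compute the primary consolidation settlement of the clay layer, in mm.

Mid-depth of clay below the ground surface: z = 2.8 + 3/2 = 4.3 m.
Total vertical stress at mid-clay: σ_v = 17.6×2.8 + 18.4×1.5 = 76.88 kPa.
Pore pressure: u = 9.81×(4.3 − 0.55) = 36.788 kPa.
Initial effective stress: σ'_0 = σ_v − u = 76.88 − 36.788 = 40.092 kPa.
Final effective stress: σ'_f = σ'_0 + Δσ = 40.092 + 43.3 = 83.392 kPa.
Normally consolidated clay, so the full stress increment lies on the virgin compression line:
S_c = C_c·H/(1+e₀)·log₁₀(σ'_f/σ'_0) = 0.15×3/(1+1.06)×log₁₀(83.392/40.092)
    = 0.21845 × 0.31807 = 0.06948 m

S_c ≈ 69.5 mm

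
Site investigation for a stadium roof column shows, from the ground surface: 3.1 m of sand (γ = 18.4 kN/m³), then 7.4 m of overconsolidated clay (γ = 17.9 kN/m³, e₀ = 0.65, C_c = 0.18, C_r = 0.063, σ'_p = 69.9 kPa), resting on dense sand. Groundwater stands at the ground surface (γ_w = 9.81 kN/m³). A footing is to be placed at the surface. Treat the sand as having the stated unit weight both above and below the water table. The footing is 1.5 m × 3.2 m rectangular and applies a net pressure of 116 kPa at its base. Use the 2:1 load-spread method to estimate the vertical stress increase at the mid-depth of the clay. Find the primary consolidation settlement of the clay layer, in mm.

S_c ≈ 13.8 mm

Mid-depth of clay below the ground surface: z = 3.1 + 7.4/2 = 6.8 m.
Total vertical stress at mid-clay: σ_v = 18.4×3.1 + 17.9×3.7 = 123.27 kPa.
Pore pressure: u = 9.81×(6.8 − 0) = 66.708 kPa.
Initial effective stress: σ'_0 = σ_v − u = 123.27 − 66.708 = 56.562 kPa.
Stress increase at mid-clay by the 2:1 spreading method:
Δσ = qBL/((B+z)(L+z)) = 116×1.5×3.2/((1.5+6.8)(3.2+6.8)) = 6.7084 kPa
Final effective stress: σ'_f = 56.562 + 6.7084 = 63.27 kPa.
σ'_f = 63.27 ≤ σ'_p = 69.9 kPa, so the clay remains overconsolidated and only the recompression index applies:
S_c = C_r·H/(1+e₀)·log₁₀(σ'_f/σ'_0) = 0.063×7.4/1.65×log₁₀(63.27/56.562)
    = 0.28254 × 0.048673 = 0.01375 m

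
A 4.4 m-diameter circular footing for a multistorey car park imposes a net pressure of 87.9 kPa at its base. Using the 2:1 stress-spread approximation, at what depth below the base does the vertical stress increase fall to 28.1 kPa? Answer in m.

z ≈ 3.38 m

2:1 spreading — at depth z the loaded area has grown by z in each plan dimension:
qD²/(D+z)² = Δσ_z ⇒ z = D(√(q/Δσ_z) − 1) = 4.4×(√(87.9/28.1) − 1) = 3.382 m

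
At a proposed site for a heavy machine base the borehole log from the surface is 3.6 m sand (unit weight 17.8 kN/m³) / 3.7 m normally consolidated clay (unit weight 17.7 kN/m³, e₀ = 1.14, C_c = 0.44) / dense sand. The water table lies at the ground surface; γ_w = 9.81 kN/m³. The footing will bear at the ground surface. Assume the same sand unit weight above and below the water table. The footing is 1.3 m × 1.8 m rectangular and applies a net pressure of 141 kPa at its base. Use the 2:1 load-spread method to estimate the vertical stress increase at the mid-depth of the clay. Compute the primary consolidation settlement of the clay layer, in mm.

Mid-depth of clay below the ground surface: z = 3.6 + 3.7/2 = 5.45 m.
Total vertical stress at mid-clay: σ_v = 17.8×3.6 + 17.7×1.85 = 96.825 kPa.
Pore pressure: u = 9.81×(5.45 − 0) = 53.465 kPa.
Initial effective stress: σ'_0 = σ_v − u = 96.825 − 53.465 = 43.36 kPa.
Stress increase at mid-clay by the 2:1 spreading method:
Δσ = qBL/((B+z)(L+z)) = 141×1.3×1.8/((1.3+5.45)(1.8+5.45)) = 6.7421 kPa
Final effective stress: σ'_f = σ'_0 + Δσ = 43.36 + 6.7421 = 50.102 kPa.
Normally consolidated clay, so the full stress increment lies on the virgin compression line:
S_c = C_c·H/(1+e₀)·log₁₀(σ'_f/σ'_0) = 0.44×3.7/(1+1.14)×log₁₀(50.102/43.36)
    = 0.76075 × 0.062766 = 0.04775 m

S_c ≈ 47.7 mm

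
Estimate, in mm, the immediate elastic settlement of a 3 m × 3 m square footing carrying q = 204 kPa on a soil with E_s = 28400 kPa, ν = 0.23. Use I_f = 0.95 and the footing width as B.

S_e ≈ 19.4 mm

Immediate (elastic) settlement: S_e = q·B·(1−ν²)/E_s · I_f.
S_e = 204 × 3 × (1 − 0.23²) / 28400 × 0.95
    = 204 × 3 × 0.9471 / 28400 × 0.95
    = 0.01939 m = 19.39 mm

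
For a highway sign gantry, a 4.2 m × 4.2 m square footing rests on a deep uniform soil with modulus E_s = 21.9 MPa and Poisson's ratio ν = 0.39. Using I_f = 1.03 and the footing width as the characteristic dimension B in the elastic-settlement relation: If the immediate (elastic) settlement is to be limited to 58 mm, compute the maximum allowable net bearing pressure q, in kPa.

q ≈ 346 kPa

E_s = 21.9 MPa = 21900 kPa.
S_e = q·B·(1−ν²)/E_s · I_f  ⇒  q = S_e·E_s / (B·(1−ν²)·I_f).
q = 0.058 × 21900 / (4.2 × 0.8479 × 1.03) = 346.3 kPa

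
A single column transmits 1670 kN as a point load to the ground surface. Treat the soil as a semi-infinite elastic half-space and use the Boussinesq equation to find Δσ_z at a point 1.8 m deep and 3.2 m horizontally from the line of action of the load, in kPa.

Boussinesq vertical stress below a point load on an elastic half-space:
Δσ_z = 3P/(2πz²) · [1 + (r/z)²]^(−5/2)
r/z = 3.2/1.8 = 1.7778; [1+(r/z)²]^(−5/2) = 0.028323.
Δσ_z = 3×1670/(2π×1.8²) × 0.028323 = 246.1 × 0.028323 = 6.97 kPa

Δσ_z ≈ 6.97 kPa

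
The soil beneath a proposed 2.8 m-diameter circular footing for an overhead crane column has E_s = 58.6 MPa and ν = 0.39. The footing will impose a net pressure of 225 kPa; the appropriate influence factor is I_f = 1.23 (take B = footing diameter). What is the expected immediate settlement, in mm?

Immediate (elastic) settlement: S_e = q·B·(1−ν²)/E_s · I_f.
E_s = 58.6 MPa = 58600 kPa.
S_e = 225 × 2.8 × (1 − 0.39²) / 58600 × 1.23
    = 225 × 2.8 × 0.8479 / 58600 × 1.23
    = 0.01121 m = 11.21 mm

S_e ≈ 11.2 mm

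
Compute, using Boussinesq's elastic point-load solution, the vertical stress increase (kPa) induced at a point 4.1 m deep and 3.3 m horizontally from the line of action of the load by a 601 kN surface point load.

Boussinesq vertical stress below a point load on an elastic half-space:
Δσ_z = 3P/(2πz²) · [1 + (r/z)²]^(−5/2)
r/z = 3.3/4.1 = 0.80488; [1+(r/z)²]^(−5/2) = 0.28689.
Δσ_z = 3×601/(2π×4.1²) × 0.28689 = 17.071 × 0.28689 = 4.897 kPa

Δσ_z ≈ 4.9 kPa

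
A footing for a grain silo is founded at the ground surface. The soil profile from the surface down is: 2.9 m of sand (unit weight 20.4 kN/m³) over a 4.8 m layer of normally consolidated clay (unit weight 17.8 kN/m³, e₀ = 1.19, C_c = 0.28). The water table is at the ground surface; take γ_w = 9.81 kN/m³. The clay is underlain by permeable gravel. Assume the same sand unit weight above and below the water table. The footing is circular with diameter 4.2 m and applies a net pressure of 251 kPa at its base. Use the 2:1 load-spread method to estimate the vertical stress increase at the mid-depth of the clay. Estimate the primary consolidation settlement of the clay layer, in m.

S_c ≈ 0.183 m

Mid-depth of clay below the ground surface: z = 2.9 + 4.8/2 = 5.3 m.
Total vertical stress at mid-clay: σ_v = 20.4×2.9 + 17.8×2.4 = 101.88 kPa.
Pore pressure: u = 9.81×(5.3 − 0) = 51.993 kPa.
Initial effective stress: σ'_0 = σ_v − u = 101.88 − 51.993 = 49.887 kPa.
Stress increase at mid-clay by the 2:1 spreading method:
Δσ ≈ qD²/(D+z)² = 251×4.2²/(4.2+5.3)² = 49.06 kPa
Final effective stress: σ'_f = σ'_0 + Δσ = 49.887 + 49.06 = 98.947 kPa.
Normally consolidated clay, so the full stress increment lies on the virgin compression line:
S_c = C_c·H/(1+e₀)·log₁₀(σ'_f/σ'_0) = 0.28×4.8/(1+1.19)×log₁₀(98.947/49.887)
    = 0.6137 × 0.29742 = 0.1825 m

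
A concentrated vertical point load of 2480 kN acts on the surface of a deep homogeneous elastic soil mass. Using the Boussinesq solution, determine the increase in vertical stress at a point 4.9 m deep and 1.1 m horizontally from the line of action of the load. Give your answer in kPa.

Boussinesq vertical stress below a point load on an elastic half-space:
Δσ_z = 3P/(2πz²) · [1 + (r/z)²]^(−5/2)
r/z = 1.1/4.9 = 0.22449; [1+(r/z)²]^(−5/2) = 0.88434.
Δσ_z = 3×2480/(2π×4.9²) × 0.88434 = 49.317 × 0.88434 = 43.61 kPa

Δσ_z ≈ 43.6 kPa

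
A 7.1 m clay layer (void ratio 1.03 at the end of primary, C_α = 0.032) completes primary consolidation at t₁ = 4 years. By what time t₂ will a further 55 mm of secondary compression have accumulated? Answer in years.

S_s = C_α·H/(1+e_p)·log₁₀(t₂/t₁) ⇒ log₁₀(t₂/t₁) = S_s·(1+e_p)/(C_α·H).
log₁₀(t₂/t₁) = 0.055 × (1+1.03) / (0.032×7.1) = 0.4914
t₂ = t₁ × 10^0.4914 = 4 × 3.1 = 12.4 years

t₂ ≈ 12.4 years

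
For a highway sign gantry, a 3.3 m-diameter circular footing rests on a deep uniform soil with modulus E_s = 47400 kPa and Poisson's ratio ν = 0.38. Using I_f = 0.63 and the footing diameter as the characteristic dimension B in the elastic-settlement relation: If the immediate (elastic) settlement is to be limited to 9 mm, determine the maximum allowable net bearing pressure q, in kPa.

q ≈ 240 kPa

S_e = q·B·(1−ν²)/E_s · I_f  ⇒  q = S_e·E_s / (B·(1−ν²)·I_f).
q = 0.009 × 47400 / (3.3 × 0.8556 × 0.63) = 239.8 kPa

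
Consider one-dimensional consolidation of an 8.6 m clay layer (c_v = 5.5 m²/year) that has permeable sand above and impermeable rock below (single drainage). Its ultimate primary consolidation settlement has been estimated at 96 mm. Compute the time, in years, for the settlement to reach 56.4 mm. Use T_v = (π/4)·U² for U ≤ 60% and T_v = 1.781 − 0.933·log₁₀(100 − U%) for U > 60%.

t ≈ 3.65 years

Drainage path length: H_d = H = 8.6 m (single drainage).
U = S(t)/S_ult = 56.4/96 = 0.5875.
U ≤ 60%: T_v = (π/4)·U² = (π/4)×0.5875² = 0.27109.
t = T_v·H_d²/c_v = 0.27109×8.6²/5.5 = 3.645 years.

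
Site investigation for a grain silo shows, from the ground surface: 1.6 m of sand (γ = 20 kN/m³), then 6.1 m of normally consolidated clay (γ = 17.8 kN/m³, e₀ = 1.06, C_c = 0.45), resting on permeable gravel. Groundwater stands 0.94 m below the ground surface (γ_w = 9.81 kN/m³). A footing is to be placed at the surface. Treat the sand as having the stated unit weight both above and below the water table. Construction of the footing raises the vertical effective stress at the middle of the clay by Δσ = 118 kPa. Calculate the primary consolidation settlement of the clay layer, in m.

S_c ≈ 0.702 m

Mid-depth of clay below the ground surface: z = 1.6 + 6.1/2 = 4.65 m.
Total vertical stress at mid-clay: σ_v = 20×1.6 + 17.8×3.05 = 86.29 kPa.
Pore pressure: u = 9.81×(4.65 − 0.94) = 36.395 kPa.
Initial effective stress: σ'_0 = σ_v − u = 86.29 − 36.395 = 49.895 kPa.
Final effective stress: σ'_f = σ'_0 + Δσ = 49.895 + 118 = 167.9 kPa.
Normally consolidated clay, so the full stress increment lies on the virgin compression line:
S_c = C_c·H/(1+e₀)·log₁₀(σ'_f/σ'_0) = 0.45×6.1/(1+1.06)×log₁₀(167.9/49.895)
    = 1.3325 × 0.52699 = 0.7022 m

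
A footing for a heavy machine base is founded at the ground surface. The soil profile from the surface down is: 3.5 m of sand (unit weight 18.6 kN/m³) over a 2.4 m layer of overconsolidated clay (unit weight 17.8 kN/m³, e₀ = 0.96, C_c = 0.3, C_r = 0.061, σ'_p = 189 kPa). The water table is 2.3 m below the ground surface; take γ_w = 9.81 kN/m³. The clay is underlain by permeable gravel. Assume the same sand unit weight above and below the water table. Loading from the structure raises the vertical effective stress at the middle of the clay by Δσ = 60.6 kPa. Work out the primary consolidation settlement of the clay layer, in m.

S_c ≈ 0.0219 m

Mid-depth of clay below the ground surface: z = 3.5 + 2.4/2 = 4.7 m.
Total vertical stress at mid-clay: σ_v = 18.6×3.5 + 17.8×1.2 = 86.46 kPa.
Pore pressure: u = 9.81×(4.7 − 2.3) = 23.544 kPa.
Initial effective stress: σ'_0 = σ_v − u = 86.46 − 23.544 = 62.916 kPa.
Final effective stress: σ'_f = 62.916 + 60.6 = 123.52 kPa.
σ'_f = 123.52 ≤ σ'_p = 189 kPa, so the clay remains overconsolidated and only the recompression index applies:
S_c = C_r·H/(1+e₀)·log₁₀(σ'_f/σ'_0) = 0.061×2.4/1.96×log₁₀(123.52/62.916)
    = 0.074694 × 0.29298 = 0.02188 m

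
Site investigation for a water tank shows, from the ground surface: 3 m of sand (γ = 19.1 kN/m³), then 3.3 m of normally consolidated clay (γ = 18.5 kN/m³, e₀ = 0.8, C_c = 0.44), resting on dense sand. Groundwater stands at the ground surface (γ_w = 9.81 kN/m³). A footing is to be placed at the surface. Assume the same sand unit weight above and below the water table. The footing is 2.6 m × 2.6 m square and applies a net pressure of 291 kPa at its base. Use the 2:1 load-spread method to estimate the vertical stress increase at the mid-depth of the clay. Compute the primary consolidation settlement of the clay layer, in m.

S_c ≈ 0.222 m

Mid-depth of clay below the ground surface: z = 3 + 3.3/2 = 4.65 m.
Total vertical stress at mid-clay: σ_v = 19.1×3 + 18.5×1.65 = 87.825 kPa.
Pore pressure: u = 9.81×(4.65 − 0) = 45.617 kPa.
Initial effective stress: σ'_0 = σ_v − u = 87.825 − 45.617 = 42.208 kPa.
Stress increase at mid-clay by the 2:1 spreading method:
Δσ = qBL/((B+z)(L+z)) = 291×2.6×2.6/((2.6+4.65)(2.6+4.65)) = 37.425 kPa
Final effective stress: σ'_f = σ'_0 + Δσ = 42.208 + 37.425 = 79.633 kPa.
Normally consolidated clay, so the full stress increment lies on the virgin compression line:
S_c = C_c·H/(1+e₀)·log₁₀(σ'_f/σ'_0) = 0.44×3.3/(1+0.8)×log₁₀(79.633/42.208)
    = 0.80667 × 0.2757 = 0.2224 m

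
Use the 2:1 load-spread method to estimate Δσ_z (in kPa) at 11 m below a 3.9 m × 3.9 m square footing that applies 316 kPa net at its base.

By the 2:1 method the load spreads at 1 horizontal : 2 vertical, so at depth z the loaded area has grown by z in each plan dimension:
Δσ = qBL/((B+z)(L+z)) = 316×3.9×3.9/((3.9+11)(3.9+11)) = 21.649 kPa

Δσ_z ≈ 21.6 kPa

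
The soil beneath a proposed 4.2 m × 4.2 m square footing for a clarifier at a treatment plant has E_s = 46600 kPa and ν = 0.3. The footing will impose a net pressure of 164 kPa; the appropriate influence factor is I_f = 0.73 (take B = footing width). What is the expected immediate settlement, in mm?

Immediate (elastic) settlement: S_e = q·B·(1−ν²)/E_s · I_f.
S_e = 164 × 4.2 × (1 − 0.3²) / 46600 × 0.73
    = 164 × 4.2 × 0.91 / 46600 × 0.73
    = 0.009819 m = 9.819 mm

S_e ≈ 9.82 mm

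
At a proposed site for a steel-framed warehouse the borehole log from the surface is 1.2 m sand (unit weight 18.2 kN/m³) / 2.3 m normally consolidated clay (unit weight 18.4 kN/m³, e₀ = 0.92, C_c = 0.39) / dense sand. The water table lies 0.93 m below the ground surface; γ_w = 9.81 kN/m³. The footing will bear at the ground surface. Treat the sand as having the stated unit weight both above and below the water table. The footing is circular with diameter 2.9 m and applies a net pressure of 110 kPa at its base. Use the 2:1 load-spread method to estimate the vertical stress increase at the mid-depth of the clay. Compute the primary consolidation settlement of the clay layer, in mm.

S_c ≈ 156 mm

Mid-depth of clay below the ground surface: z = 1.2 + 2.3/2 = 2.35 m.
Total vertical stress at mid-clay: σ_v = 18.2×1.2 + 18.4×1.15 = 43 kPa.
Pore pressure: u = 9.81×(2.35 − 0.93) = 13.93 kPa.
Initial effective stress: σ'_0 = σ_v − u = 43 − 13.93 = 29.07 kPa.
Stress increase at mid-clay by the 2:1 spreading method:
Δσ ≈ qD²/(D+z)² = 110×2.9²/(2.9+2.35)² = 33.564 kPa
Final effective stress: σ'_f = σ'_0 + Δσ = 29.07 + 33.564 = 62.634 kPa.
Normally consolidated clay, so the full stress increment lies on the virgin compression line:
S_c = C_c·H/(1+e₀)·log₁₀(σ'_f/σ'_0) = 0.39×2.3/(1+0.92)×log₁₀(62.634/29.07)
    = 0.46719 × 0.33337 = 0.1557 m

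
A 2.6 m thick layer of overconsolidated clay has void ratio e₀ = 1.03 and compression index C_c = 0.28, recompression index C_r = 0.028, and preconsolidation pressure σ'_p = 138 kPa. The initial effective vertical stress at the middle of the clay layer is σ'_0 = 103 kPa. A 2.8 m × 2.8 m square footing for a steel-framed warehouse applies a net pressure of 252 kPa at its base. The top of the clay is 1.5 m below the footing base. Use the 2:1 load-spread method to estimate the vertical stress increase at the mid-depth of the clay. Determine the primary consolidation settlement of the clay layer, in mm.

S_c ≈ 33.3 mm

Mid-depth of clay below the footing base: z = 1.5 + 2.6/2 = 2.8 m.
Stress increase at mid-clay by the 2:1 spreading method:
Δσ = qBL/((B+z)(L+z)) = 252×2.8×2.8/((2.8+2.8)(2.8+2.8)) = 63 kPa
Final effective stress: σ'_f = 103 + 63 = 166 kPa.
σ'_f = 166 > σ'_p = 138 kPa, so the stress path crosses the preconsolidation pressure — recompression up to σ'_p, then virgin compression beyond:
S_c = H/(1+e₀)·[C_r·log₁₀(σ'_p/σ'_0) + C_c·log₁₀(σ'_f/σ'_p)]
    = 2.6/2.03 × [0.028×log₁₀(138/103) + 0.28×log₁₀(166/138)]
    = 1.2808 × [0.0035572 + 0.022464] = 0.03333 m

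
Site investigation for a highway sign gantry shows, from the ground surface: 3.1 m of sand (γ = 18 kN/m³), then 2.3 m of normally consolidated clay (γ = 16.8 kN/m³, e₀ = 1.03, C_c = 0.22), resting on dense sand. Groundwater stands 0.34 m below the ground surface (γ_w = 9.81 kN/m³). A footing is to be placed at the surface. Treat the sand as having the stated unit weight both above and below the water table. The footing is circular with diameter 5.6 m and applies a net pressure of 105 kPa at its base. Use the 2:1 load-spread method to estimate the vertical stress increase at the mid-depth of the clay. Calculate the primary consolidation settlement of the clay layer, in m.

S_c ≈ 0.0708 m

Mid-depth of clay below the ground surface: z = 3.1 + 2.3/2 = 4.25 m.
Total vertical stress at mid-clay: σ_v = 18×3.1 + 16.8×1.15 = 75.12 kPa.
Pore pressure: u = 9.81×(4.25 − 0.34) = 38.357 kPa.
Initial effective stress: σ'_0 = σ_v − u = 75.12 − 38.357 = 36.763 kPa.
Stress increase at mid-clay by the 2:1 spreading method:
Δσ ≈ qD²/(D+z)² = 105×5.6²/(5.6+4.25)² = 33.939 kPa
Final effective stress: σ'_f = σ'_0 + Δσ = 36.763 + 33.939 = 70.702 kPa.
Normally consolidated clay, so the full stress increment lies on the virgin compression line:
S_c = C_c·H/(1+e₀)·log₁₀(σ'_f/σ'_0) = 0.22×2.3/(1+1.03)×log₁₀(70.702/36.763)
    = 0.24926 × 0.28402 = 0.07079 m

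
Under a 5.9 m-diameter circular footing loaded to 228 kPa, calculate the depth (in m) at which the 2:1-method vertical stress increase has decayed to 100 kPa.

z ≈ 3.01 m

2:1 spreading — at depth z the loaded area has grown by z in each plan dimension:
qD²/(D+z)² = Δσ_z ⇒ z = D(√(q/Δσ_z) − 1) = 5.9×(√(228/100) − 1) = 3.009 m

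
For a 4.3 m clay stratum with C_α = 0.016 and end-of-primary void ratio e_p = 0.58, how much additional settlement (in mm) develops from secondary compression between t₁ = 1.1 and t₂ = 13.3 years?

S_s ≈ 47.1 mm

Secondary compression: S_s = C_α·H/(1+e_p)·log₁₀(t₂/t₁)
S_s = 0.016×4.3/(1+0.58)×log₁₀(13.3/1.1)
    = 0.04354 × 1.082 = 0.04713 m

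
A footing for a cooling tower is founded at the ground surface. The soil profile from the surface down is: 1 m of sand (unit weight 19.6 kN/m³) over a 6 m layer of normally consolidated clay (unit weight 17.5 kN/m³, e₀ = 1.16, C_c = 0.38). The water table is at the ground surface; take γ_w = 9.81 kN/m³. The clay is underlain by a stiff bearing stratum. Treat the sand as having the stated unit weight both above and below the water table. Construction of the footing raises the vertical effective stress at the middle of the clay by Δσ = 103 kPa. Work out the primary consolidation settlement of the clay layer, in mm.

S_c ≈ 651 mm

Mid-depth of clay below the ground surface: z = 1 + 6/2 = 4 m.
Total vertical stress at mid-clay: σ_v = 19.6×1 + 17.5×3 = 72.1 kPa.
Pore pressure: u = 9.81×(4 − 0) = 39.24 kPa.
Initial effective stress: σ'_0 = σ_v − u = 72.1 − 39.24 = 32.86 kPa.
Final effective stress: σ'_f = σ'_0 + Δσ = 32.86 + 103 = 135.86 kPa.
Normally consolidated clay, so the full stress increment lies on the virgin compression line:
S_c = C_c·H/(1+e₀)·log₁₀(σ'_f/σ'_0) = 0.38×6/(1+1.16)×log₁₀(135.86/32.86)
    = 1.0556 × 0.61642 = 0.6507 m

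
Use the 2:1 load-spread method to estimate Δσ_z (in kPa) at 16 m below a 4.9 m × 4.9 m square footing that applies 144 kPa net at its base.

By the 2:1 method the load spreads at 1 horizontal : 2 vertical, so at depth z the loaded area has grown by z in each plan dimension:
Δσ = qBL/((B+z)(L+z)) = 144×4.9×4.9/((4.9+16)(4.9+16)) = 7.9152 kPa

Δσ_z ≈ 7.92 kPa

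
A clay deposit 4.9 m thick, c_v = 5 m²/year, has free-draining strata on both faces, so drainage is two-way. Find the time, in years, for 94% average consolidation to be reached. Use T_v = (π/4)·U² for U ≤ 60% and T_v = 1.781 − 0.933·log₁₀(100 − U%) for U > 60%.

Drainage path length: H_d = H/2 = 2.45 m (double drainage).
U > 60%: T_v = 1.781 − 0.933·log₁₀(100 − 94) = 1.055.
t = T_v·H_d²/c_v = 1.055×2.45²/5 = 1.267 years.

t ≈ 1.27 years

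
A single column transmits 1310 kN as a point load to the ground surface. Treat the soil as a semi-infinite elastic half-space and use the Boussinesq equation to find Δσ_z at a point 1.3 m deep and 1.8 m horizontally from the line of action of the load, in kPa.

Δσ_z ≈ 25.5 kPa

Boussinesq vertical stress below a point load on an elastic half-space:
Δσ_z = 3P/(2πz²) · [1 + (r/z)²]^(−5/2)
r/z = 1.8/1.3 = 1.3846; [1+(r/z)²]^(−5/2) = 0.068802.
Δσ_z = 3×1310/(2π×1.3²) × 0.068802 = 370.11 × 0.068802 = 25.46 kPa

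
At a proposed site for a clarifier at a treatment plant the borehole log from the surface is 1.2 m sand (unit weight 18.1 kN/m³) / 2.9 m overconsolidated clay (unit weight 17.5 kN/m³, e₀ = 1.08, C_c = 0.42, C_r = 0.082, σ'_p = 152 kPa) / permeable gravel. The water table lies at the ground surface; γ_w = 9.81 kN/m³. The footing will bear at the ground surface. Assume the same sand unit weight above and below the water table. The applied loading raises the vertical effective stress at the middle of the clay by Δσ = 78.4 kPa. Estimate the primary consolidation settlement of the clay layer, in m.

Mid-depth of clay below the ground surface: z = 1.2 + 2.9/2 = 2.65 m.
Total vertical stress at mid-clay: σ_v = 18.1×1.2 + 17.5×1.45 = 47.095 kPa.
Pore pressure: u = 9.81×(2.65 − 0) = 25.997 kPa.
Initial effective stress: σ'_0 = σ_v − u = 47.095 − 25.997 = 21.098 kPa.
Final effective stress: σ'_f = 21.098 + 78.4 = 99.498 kPa.
σ'_f = 99.498 ≤ σ'_p = 152 kPa, so the clay remains overconsolidated and only the recompression index applies:
S_c = C_r·H/(1+e₀)·log₁₀(σ'_f/σ'_0) = 0.082×2.9/2.08×log₁₀(99.498/21.098)
    = 0.11432 × 0.67357 = 0.07701 m

S_c ≈ 0.077 m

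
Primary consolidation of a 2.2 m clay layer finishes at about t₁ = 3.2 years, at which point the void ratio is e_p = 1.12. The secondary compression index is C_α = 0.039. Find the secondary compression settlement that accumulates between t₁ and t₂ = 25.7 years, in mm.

S_s ≈ 36.6 mm

Secondary compression: S_s = C_α·H/(1+e_p)·log₁₀(t₂/t₁)
S_s = 0.039×2.2/(1+1.12)×log₁₀(25.7/3.2)
    = 0.04047 × 0.9048 = 0.03662 m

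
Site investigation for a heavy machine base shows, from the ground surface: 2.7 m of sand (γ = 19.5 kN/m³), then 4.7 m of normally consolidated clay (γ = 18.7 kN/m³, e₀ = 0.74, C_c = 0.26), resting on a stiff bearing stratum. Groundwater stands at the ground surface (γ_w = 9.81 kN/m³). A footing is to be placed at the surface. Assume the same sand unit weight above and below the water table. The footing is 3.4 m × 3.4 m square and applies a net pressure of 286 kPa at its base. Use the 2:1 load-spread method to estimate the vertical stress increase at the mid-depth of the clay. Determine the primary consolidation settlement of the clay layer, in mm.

Mid-depth of clay below the ground surface: z = 2.7 + 4.7/2 = 5.05 m.
Total vertical stress at mid-clay: σ_v = 19.5×2.7 + 18.7×2.35 = 96.595 kPa.
Pore pressure: u = 9.81×(5.05 − 0) = 49.541 kPa.
Initial effective stress: σ'_0 = σ_v − u = 96.595 − 49.541 = 47.054 kPa.
Stress increase at mid-clay by the 2:1 spreading method:
Δσ = qBL/((B+z)(L+z)) = 286×3.4×3.4/((3.4+5.05)(3.4+5.05)) = 46.303 kPa
Final effective stress: σ'_f = σ'_0 + Δσ = 47.054 + 46.303 = 93.357 kPa.
Normally consolidated clay, so the full stress increment lies on the virgin compression line:
S_c = C_c·H/(1+e₀)·log₁₀(σ'_f/σ'_0) = 0.26×4.7/(1+0.74)×log₁₀(93.357/47.054)
    = 0.7023 × 0.29755 = 0.209 m

S_c ≈ 209 mm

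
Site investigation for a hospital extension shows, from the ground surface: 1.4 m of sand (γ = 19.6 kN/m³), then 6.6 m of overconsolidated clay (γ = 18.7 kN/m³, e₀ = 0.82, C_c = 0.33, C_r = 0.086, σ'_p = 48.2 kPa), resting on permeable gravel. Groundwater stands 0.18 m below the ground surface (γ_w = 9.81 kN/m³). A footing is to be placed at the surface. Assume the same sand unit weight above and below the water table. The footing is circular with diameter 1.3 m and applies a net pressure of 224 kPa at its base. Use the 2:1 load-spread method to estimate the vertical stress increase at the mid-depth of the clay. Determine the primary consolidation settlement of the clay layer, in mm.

S_c ≈ 81.5 mm

Mid-depth of clay below the ground surface: z = 1.4 + 6.6/2 = 4.7 m.
Total vertical stress at mid-clay: σ_v = 19.6×1.4 + 18.7×3.3 = 89.15 kPa.
Pore pressure: u = 9.81×(4.7 − 0.18) = 44.341 kPa.
Initial effective stress: σ'_0 = σ_v − u = 89.15 − 44.341 = 44.809 kPa.
Stress increase at mid-clay by the 2:1 spreading method:
Δσ ≈ qD²/(D+z)² = 224×1.3²/(1.3+4.7)² = 10.516 kPa
Final effective stress: σ'_f = 44.809 + 10.516 = 55.325 kPa.
σ'_f = 55.325 > σ'_p = 48.2 kPa, so the stress path crosses the preconsolidation pressure — recompression up to σ'_p, then virgin compression beyond:
S_c = H/(1+e₀)·[C_r·log₁₀(σ'_p/σ'_0) + C_c·log₁₀(σ'_f/σ'_p)]
    = 6.6/1.82 × [0.086×log₁₀(48.2/44.809) + 0.33×log₁₀(55.325/48.2)]
    = 3.6264 × [0.0027246 + 0.019759] = 0.08153 m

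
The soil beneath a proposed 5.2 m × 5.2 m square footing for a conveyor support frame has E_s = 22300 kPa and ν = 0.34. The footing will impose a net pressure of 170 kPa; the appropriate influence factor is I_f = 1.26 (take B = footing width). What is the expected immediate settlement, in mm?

Immediate (elastic) settlement: S_e = q·B·(1−ν²)/E_s · I_f.
S_e = 170 × 5.2 × (1 − 0.34²) / 22300 × 1.26
    = 170 × 5.2 × 0.8844 / 22300 × 1.26
    = 0.04417 m = 44.17 mm

S_e ≈ 44.2 mm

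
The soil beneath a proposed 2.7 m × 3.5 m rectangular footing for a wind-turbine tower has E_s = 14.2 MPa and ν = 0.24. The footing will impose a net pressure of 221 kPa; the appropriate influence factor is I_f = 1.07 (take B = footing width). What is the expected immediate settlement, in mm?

Immediate (elastic) settlement: S_e = q·B·(1−ν²)/E_s · I_f.
E_s = 14.2 MPa = 14200 kPa.
S_e = 221 × 2.7 × (1 − 0.24²) / 14200 × 1.07
    = 221 × 2.7 × 0.9424 / 14200 × 1.07
    = 0.04237 m = 42.37 mm

S_e ≈ 42.4 mm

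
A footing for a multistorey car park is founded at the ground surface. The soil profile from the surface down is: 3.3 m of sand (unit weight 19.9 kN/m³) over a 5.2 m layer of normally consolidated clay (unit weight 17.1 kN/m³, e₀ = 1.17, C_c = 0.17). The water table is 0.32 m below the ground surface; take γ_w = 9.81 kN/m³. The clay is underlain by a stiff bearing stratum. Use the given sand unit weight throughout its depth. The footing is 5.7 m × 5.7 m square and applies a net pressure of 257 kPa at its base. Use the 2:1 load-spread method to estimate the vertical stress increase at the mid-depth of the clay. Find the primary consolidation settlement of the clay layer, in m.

S_c ≈ 0.133 m

Mid-depth of clay below the ground surface: z = 3.3 + 5.2/2 = 5.9 m.
Total vertical stress at mid-clay: σ_v = 19.9×3.3 + 17.1×2.6 = 110.13 kPa.
Pore pressure: u = 9.81×(5.9 − 0.32) = 54.74 kPa.
Initial effective stress: σ'_0 = σ_v − u = 110.13 − 54.74 = 55.39 kPa.
Stress increase at mid-clay by the 2:1 spreading method:
Δσ = qBL/((B+z)(L+z)) = 257×5.7×5.7/((5.7+5.9)(5.7+5.9)) = 62.054 kPa
Final effective stress: σ'_f = σ'_0 + Δσ = 55.39 + 62.054 = 117.44 kPa.
Normally consolidated clay, so the full stress increment lies on the virgin compression line:
S_c = C_c·H/(1+e₀)·log₁₀(σ'_f/σ'_0) = 0.17×5.2/(1+1.17)×log₁₀(117.44/55.39)
    = 0.40737 × 0.32638 = 0.133 m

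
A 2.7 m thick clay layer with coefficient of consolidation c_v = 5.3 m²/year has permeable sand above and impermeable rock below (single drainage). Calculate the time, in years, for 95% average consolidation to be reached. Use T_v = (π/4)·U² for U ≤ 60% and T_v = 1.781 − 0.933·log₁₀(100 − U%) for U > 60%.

t ≈ 1.55 years

Drainage path length: H_d = H = 2.7 m (single drainage).
U > 60%: T_v = 1.781 − 0.933·log₁₀(100 − 95) = 1.1289.
t = T_v·H_d²/c_v = 1.1289×2.7²/5.3 = 1.553 years.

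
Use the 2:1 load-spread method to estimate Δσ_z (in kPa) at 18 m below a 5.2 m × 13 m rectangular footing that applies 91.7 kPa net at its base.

By the 2:1 method the load spreads at 1 horizontal : 2 vertical, so at depth z the loaded area has grown by z in each plan dimension:
Δσ = qBL/((B+z)(L+z)) = 91.7×5.2×13/((5.2+18)(13+18)) = 8.6192 kPa

Δσ_z ≈ 8.62 kPa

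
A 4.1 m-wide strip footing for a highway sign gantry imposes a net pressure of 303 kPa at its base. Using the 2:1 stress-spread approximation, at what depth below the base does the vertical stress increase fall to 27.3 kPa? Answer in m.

2:1 spreading — at depth z the loaded area has grown by z in each plan dimension:
qB/(B+z) = Δσ_z ⇒ z = qB/Δσ_z − B = 303×4.1/27.3 − 4.1 = 41.41 m

z ≈ 41.4 m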